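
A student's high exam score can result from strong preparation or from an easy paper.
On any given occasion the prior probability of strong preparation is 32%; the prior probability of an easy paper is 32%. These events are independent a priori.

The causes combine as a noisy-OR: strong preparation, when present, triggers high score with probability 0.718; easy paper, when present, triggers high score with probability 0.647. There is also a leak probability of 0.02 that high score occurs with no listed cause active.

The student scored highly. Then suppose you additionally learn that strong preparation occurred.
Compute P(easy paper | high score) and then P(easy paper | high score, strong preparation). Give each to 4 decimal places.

P(easy paper | high score) ≈ 0.5847; P(easy paper | high score, strong preparation) ≈ 0.3698

Under noisy-OR, P(high score | causes) = 1 − (1−0.02)·∏(1−qᵢ) over the active causes.
Numerator (weight on configurations with easy paper): 0.142323 + 0.092410 = 0.234733
Denominator P(high score): 0.02*0.68*0.68 + 0.65406*0.68*0.32 + 0.72364*0.32*0.68 + 0.902445*0.32*0.32 = 0.401445
P(easy paper | high score) = 0.234733/0.401445 ≈ 0.5847

Now condition on the additional information:
P(high score | strong preparation) = 0.72364*0.68 + 0.902445*0.32 = 0.492075 + 0.288782 = 0.780857
The easy paper-present share is 0.902445*0.32 = 0.288782.
Hence the posterior is 0.288782/0.780857 ≈ 0.3698.
This is intercausal reasoning (explaining away): once strong preparation accounts for the high score, easy paper becomes less likely.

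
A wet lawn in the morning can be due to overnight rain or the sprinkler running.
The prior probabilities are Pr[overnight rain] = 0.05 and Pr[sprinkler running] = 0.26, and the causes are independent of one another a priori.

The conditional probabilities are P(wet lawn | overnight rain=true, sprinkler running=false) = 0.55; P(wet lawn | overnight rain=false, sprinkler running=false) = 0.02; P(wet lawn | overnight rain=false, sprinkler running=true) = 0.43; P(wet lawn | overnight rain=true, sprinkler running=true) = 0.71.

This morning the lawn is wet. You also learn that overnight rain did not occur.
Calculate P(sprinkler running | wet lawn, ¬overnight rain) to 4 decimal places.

P(sprinkler running | wet lawn, ¬overnight rain) ≈ 0.8831

P(wet lawn | ¬overnight rain) = 0.02×0.74 + 0.43×0.26 = 0.014800 + 0.111800 = 0.126600
The sprinkler running-present share is 0.43×0.26 = 0.111800.
P(sprinkler running | wet lawn, ¬overnight rain) = 0.111800 / 0.126600 ≈ 0.8831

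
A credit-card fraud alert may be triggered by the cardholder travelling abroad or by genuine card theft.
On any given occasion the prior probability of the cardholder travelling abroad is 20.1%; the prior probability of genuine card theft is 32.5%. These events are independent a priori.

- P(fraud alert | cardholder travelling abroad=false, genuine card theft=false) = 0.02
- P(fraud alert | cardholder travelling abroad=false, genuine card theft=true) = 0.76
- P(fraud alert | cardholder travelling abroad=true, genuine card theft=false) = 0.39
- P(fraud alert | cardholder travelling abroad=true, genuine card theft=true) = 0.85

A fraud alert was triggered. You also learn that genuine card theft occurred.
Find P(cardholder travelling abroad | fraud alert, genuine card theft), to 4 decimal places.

P(cardholder travelling abroad | fraud alert, genuine card theft) ≈ 0.2196

Enumerate both values of cardholder travelling abroad and weight by the priors:
  P(fraud alert | genuine card theft) = 0.76×0.799 + 0.85×0.201
        = 0.607240 + 0.170850 = 0.778090
Keeping only the cardholder travelling abroad-present terms gives 0.170850, so
  P(cardholder travelling abroad | fraud alert, genuine card theft) = 0.170850 / 0.778090 ≈ 0.2196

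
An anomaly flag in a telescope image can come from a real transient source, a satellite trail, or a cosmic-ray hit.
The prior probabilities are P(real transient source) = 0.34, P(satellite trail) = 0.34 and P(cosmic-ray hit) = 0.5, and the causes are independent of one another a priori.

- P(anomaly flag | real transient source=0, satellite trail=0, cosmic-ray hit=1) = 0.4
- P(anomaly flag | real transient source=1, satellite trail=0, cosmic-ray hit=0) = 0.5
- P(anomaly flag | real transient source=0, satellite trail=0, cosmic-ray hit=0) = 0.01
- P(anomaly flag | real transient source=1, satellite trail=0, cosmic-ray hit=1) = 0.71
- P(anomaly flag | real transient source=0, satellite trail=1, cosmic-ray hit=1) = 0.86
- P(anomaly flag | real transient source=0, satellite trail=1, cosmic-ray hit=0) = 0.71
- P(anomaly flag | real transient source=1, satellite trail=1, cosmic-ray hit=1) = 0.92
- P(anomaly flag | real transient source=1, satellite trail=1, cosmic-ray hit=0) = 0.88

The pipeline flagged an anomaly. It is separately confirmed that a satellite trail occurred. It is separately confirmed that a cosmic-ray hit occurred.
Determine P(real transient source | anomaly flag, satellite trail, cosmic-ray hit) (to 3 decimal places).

P(anomaly flag | satellite trail, cosmic-ray hit) = 0.86·0.66 + 0.92·0.34 = 0.567600 + 0.312800 = 0.880400
The real transient source-present share is 0.92·0.34 = 0.312800.
Hence the posterior is 0.312800/0.880400 ≈ 0.355.

P(real transient source | anomaly flag, satellite trail, cosmic-ray hit) ≈ 0.355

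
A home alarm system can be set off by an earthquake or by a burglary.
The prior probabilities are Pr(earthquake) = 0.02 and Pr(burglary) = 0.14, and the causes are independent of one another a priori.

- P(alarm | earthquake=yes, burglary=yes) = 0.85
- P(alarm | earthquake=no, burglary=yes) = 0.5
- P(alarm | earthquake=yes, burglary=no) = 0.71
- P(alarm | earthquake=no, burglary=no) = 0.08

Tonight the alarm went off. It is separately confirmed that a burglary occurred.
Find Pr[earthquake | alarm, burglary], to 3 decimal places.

Pr[earthquake | alarm, burglary] ≈ 0.034

Sum P(alarm|·) weighted by the priors over both values of earthquake:
  P(alarm | burglary) = 0.5*0.98 + 0.85*0.02
        = 0.490000 + 0.017000 = 0.507000
The terms with earthquake present sum to 0.017000, so
  P(earthquake | alarm, burglary) = 0.017000 / 0.507000 ≈ 0.034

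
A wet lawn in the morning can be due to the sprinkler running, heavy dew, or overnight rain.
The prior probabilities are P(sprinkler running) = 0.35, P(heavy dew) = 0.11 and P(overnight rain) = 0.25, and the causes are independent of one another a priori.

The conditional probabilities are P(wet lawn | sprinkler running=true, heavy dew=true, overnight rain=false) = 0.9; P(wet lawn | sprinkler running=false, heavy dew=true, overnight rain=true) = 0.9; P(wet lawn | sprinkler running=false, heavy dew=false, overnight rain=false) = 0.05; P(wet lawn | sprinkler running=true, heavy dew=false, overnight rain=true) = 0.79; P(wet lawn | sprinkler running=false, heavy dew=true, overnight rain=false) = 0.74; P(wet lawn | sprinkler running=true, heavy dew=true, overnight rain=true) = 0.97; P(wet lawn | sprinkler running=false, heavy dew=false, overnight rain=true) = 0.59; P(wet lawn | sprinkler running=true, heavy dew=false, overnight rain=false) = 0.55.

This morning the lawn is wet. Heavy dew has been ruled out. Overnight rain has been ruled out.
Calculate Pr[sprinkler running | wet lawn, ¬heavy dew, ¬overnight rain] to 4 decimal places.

For the numerator, keep only sprinkler running=true terms: 0.55·0.35 = 0.192500
Normalizer over all consistent configurations: 0.05·0.65 + 0.55·0.35 = 0.225000
P(sprinkler running | wet lawn, ¬heavy dew, ¬overnight rain) = 0.192500/0.225000 ≈ 0.8556

Pr[sprinkler running | wet lawn, ¬heavy dew, ¬overnight rain] ≈ 0.8556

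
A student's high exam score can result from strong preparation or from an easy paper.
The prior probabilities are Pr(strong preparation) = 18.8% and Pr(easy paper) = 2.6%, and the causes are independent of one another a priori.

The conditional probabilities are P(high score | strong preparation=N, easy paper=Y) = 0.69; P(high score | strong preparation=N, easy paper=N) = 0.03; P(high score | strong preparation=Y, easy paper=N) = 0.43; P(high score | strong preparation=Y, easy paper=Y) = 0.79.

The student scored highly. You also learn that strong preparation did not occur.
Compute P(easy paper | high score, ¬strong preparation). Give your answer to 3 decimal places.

P(easy paper | high score, ¬strong preparation) ≈ 0.380

P(high score | ¬strong preparation) = 0.03×0.974 + 0.69×0.026 = 0.029220 + 0.017940 = 0.047160
The easy paper-present share is 0.69×0.026 = 0.017940.
Hence the posterior is 0.017940/0.047160 ≈ 0.380.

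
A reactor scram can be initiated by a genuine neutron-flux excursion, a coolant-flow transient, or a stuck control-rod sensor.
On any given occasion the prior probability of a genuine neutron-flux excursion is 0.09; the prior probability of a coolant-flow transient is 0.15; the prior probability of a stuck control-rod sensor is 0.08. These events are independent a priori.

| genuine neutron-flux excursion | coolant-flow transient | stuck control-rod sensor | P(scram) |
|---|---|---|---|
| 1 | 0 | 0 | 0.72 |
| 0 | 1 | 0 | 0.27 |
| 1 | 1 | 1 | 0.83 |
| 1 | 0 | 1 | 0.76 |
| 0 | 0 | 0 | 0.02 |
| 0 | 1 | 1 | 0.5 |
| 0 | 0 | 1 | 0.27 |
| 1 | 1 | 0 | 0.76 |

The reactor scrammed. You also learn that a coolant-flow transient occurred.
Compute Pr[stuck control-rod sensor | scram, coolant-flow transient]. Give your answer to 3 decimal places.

Pr[stuck control-rod sensor | scram, coolant-flow transient] ≈ 0.128

Sum P(scram|·) weighted by the priors over the 4 (genuine neutron-flux excursion, stuck control-rod sensor) configurations:
  P(scram | coolant-flow transient) = 0.27×0.91×0.92 + 0.5×0.91×0.08 + 0.76×0.09×0.92 + 0.83×0.09×0.08
        = 0.226044 + 0.036400 + 0.062928 + 0.005976 = 0.331348
Keeping only the stuck control-rod sensor-present terms gives 0.042376, so
  P(stuck control-rod sensor | scram, coolant-flow transient) = 0.042376 / 0.331348 ≈ 0.128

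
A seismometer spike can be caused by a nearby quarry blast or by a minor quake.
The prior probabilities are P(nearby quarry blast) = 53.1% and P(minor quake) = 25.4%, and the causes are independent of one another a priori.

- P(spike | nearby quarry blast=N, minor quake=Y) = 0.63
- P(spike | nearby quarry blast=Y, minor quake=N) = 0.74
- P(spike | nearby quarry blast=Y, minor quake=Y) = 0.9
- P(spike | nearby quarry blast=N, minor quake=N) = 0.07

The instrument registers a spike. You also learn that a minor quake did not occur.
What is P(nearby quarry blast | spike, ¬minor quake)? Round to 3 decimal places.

P(nearby quarry blast | spike, ¬minor quake) ≈ 0.923

By total probability over both values of nearby quarry blast:
  P(spike | ¬minor quake) = 0.07×0.469 + 0.74×0.531
        = 0.032830 + 0.392940 = 0.425770
Keeping only the nearby quarry blast-present terms gives 0.392940, so
  P(nearby quarry blast | spike, ¬minor quake) = 0.392940 / 0.425770 ≈ 0.923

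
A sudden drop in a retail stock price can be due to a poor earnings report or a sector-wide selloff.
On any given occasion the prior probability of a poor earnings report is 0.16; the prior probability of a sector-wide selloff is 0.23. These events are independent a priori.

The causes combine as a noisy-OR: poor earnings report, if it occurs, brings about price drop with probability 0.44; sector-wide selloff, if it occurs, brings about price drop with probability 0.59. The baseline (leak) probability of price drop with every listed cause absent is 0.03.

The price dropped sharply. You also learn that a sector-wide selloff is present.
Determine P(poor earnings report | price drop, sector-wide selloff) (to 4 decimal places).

P(poor earnings report | price drop, sector-wide selloff) ≈ 0.1973

Under noisy-OR, P(price drop | causes) = 1 − (1−0.03)·∏(1−qᵢ) over the active causes.
P(price drop | sector-wide selloff) = 0.6023·0.84 + 0.777288·0.16 = 0.505932 + 0.124366 = 0.630298
Restricting to configurations with poor earnings report present: 0.777288·0.16 = 0.124366.
Hence the posterior is 0.124366/0.630298 ≈ 0.1973.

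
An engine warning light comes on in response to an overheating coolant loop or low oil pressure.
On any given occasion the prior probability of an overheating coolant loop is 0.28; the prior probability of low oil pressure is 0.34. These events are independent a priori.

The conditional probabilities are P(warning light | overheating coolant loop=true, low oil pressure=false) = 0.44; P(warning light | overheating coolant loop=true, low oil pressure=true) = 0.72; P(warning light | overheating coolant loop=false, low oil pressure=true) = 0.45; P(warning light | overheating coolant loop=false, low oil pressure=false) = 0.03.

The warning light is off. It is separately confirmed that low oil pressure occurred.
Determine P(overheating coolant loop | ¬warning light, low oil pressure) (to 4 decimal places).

P(¬warning light | low oil pressure) = 0.55·0.72 + 0.28·0.28 = 0.396000 + 0.078400 = 0.474400
Restricting to configurations with overheating coolant loop present: 0.28·0.28 = 0.078400.
Hence the posterior is 0.078400/0.474400 ≈ 0.1653.

P(overheating coolant loop | ¬warning light, low oil pressure) ≈ 0.1653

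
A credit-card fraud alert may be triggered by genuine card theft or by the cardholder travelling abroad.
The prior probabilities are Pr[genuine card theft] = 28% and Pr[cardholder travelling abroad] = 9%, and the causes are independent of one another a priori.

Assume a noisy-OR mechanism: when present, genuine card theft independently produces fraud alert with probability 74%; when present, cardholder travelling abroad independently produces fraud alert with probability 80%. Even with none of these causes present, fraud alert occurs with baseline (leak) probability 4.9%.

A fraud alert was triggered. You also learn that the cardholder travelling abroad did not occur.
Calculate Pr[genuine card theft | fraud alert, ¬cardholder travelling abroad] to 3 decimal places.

Pr[genuine card theft | fraud alert, ¬cardholder travelling abroad] ≈ 0.857

Under noisy-OR, P(fraud alert | causes) = 1 − (1−0.049)·∏(1−qᵢ) over the active causes.
Enumerate both values of genuine card theft and weight by the priors:
  P(fraud alert | ¬cardholder travelling abroad) = 0.049*0.72 + 0.75274*0.28
        = 0.035280 + 0.210767 = 0.246047
Configurations with genuine card theft contribute 0.210767, so
  P(genuine card theft | fraud alert, ¬cardholder travelling abroad) = 0.210767 / 0.246047 ≈ 0.857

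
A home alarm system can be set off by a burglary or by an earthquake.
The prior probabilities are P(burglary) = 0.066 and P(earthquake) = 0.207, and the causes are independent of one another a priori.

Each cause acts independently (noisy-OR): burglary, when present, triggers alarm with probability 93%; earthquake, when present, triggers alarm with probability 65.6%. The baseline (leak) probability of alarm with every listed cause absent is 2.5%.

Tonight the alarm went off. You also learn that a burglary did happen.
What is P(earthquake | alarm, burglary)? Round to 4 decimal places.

Under noisy-OR, P(alarm | causes) = 1 − (1−0.025)·∏(1−qᵢ) over the active causes.
P(alarm | burglary) = 0.93175·0.793 + 0.976522·0.207 = 0.738878 + 0.202140 = 0.941018
The earthquake-present share is 0.976522·0.207 = 0.202140.
P(earthquake | alarm, burglary) = 0.202140 / 0.941018 ≈ 0.2148

P(earthquake | alarm, burglary) ≈ 0.2148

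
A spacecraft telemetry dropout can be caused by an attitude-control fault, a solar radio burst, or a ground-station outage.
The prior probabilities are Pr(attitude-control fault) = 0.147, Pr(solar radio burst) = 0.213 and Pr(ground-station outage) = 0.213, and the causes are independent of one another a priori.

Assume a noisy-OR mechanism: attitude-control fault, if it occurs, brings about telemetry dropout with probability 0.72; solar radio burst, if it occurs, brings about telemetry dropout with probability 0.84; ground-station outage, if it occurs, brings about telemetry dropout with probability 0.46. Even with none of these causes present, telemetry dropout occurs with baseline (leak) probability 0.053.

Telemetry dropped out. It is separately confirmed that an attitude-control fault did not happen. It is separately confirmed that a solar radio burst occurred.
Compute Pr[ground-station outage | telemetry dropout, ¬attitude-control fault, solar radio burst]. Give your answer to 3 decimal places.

Under noisy-OR, P(telemetry dropout | causes) = 1 − (1−0.053)·∏(1−qᵢ) over the active causes.
Numerator (weight on configurations with ground-station outage): 0.918179×0.213 = 0.195572
Denominator P(telemetry dropout | ¬attitude-control fault, solar radio burst): 0.84848×0.787 + 0.918179×0.213 = 0.863326
P(ground-station outage | telemetry dropout, ¬attitude-control fault, solar radio burst) = 0.195572/0.863326 ≈ 0.227

Pr[ground-station outage | telemetry dropout, ¬attitude-control fault, solar radio burst] ≈ 0.227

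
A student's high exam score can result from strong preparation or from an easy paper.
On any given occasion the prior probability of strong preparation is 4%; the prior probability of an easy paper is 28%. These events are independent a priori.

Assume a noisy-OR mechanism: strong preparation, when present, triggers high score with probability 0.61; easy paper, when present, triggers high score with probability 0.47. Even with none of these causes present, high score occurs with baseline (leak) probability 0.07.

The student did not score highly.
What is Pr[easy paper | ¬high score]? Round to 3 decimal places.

Pr[easy paper | ¬high score] ≈ 0.171

Under noisy-OR, P(high score | causes) = 1 − (1−0.07)·∏(1−qᵢ) over the active causes.
By total probability over the 4 (strong preparation, easy paper) configurations:
  P(¬high score) = 0.93·0.96·0.72 + 0.4929·0.96·0.28 + 0.3627·0.04·0.72 + 0.192231·0.04·0.28
        = 0.642816 + 0.132492 + 0.010446 + 0.002153 = 0.787907
Keeping only the easy paper-present terms gives 0.134645, so
  P(easy paper | ¬high score) = 0.134645 / 0.787907 ≈ 0.171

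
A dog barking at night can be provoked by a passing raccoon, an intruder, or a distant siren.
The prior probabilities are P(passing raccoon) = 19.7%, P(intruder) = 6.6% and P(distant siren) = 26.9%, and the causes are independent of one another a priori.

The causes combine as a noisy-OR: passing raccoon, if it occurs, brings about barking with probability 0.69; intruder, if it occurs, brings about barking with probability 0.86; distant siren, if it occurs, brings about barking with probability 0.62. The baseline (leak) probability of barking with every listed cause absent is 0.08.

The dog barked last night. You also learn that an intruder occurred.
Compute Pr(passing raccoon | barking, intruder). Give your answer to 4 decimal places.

Under noisy-OR, P(barking | causes) = 1 − (1−0.08)·∏(1−qᵢ) over the active causes.
P(barking | intruder) = 0.8712·0.803·0.731 + 0.951056·0.803·0.269 + 0.960072·0.197·0.731 + 0.984827·0.197·0.269 = 0.511388 + 0.205435 + 0.138257 + 0.052189 = 0.907269
The passing raccoon-present share is 0.138257 + 0.052189 = 0.190446.
Hence the posterior is 0.190446/0.907269 ≈ 0.2099.

Pr(passing raccoon | barking, intruder) ≈ 0.2099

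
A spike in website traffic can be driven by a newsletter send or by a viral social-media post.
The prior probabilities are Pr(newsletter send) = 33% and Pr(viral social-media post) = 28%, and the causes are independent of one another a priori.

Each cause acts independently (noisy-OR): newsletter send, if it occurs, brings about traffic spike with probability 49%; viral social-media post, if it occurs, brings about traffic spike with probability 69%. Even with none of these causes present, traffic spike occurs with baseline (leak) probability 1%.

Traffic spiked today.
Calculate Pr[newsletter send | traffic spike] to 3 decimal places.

Pr[newsletter send | traffic spike] ≈ 0.592

Under noisy-OR, P(traffic spike | causes) = 1 − (1−0.01)·∏(1−qᵢ) over the active causes.
Numerator (weight on configurations with newsletter send): 0.117636 + 0.077938 = 0.195574
Denominator P(traffic spike): 0.01·0.67·0.72 + 0.6931·0.67·0.28 + 0.4951·0.33·0.72 + 0.843481·0.33·0.28 = 0.330424
P(newsletter send | traffic spike) = 0.195574/0.330424 ≈ 0.592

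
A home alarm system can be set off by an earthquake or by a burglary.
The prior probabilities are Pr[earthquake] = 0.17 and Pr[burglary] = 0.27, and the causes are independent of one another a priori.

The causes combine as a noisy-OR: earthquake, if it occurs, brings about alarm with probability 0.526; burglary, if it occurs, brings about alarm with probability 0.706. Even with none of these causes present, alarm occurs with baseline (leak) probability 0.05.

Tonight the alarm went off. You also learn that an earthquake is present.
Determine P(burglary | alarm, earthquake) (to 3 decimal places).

P(burglary | alarm, earthquake) ≈ 0.369

Under noisy-OR, P(alarm | causes) = 1 − (1−0.05)·∏(1−qᵢ) over the active causes.
Enumerate both values of burglary and weight by the priors:
  P(alarm | earthquake) = 0.5497*0.73 + 0.867612*0.27
        = 0.401281 + 0.234255 = 0.635536
Keeping only the burglary-present terms gives 0.234255, so
  P(burglary | alarm, earthquake) = 0.234255 / 0.635536 ≈ 0.369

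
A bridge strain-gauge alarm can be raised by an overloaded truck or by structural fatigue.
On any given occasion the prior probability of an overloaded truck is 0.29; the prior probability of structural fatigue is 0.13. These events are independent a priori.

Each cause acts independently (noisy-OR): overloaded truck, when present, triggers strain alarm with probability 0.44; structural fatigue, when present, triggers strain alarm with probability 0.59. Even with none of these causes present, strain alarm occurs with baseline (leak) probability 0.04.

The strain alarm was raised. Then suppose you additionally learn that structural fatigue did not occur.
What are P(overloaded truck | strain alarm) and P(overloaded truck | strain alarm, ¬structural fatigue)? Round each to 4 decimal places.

P(overloaded truck | strain alarm) ≈ 0.6442; P(overloaded truck | strain alarm, ¬structural fatigue) ≈ 0.8252

Under noisy-OR, P(strain alarm | causes) = 1 − (1−0.04)·∏(1−qᵢ) over the active causes.
Weight on overloaded truck=true, given the evidence: 0.116664 + 0.029390 = 0.146054
The normalizing constant is 0.04·0.71·0.87 + 0.6064·0.71·0.13 + 0.4624·0.29·0.87 + 0.779584·0.29·0.13 = 0.226733
P(overloaded truck | strain alarm) = 0.146054/0.226733 ≈ 0.6442

With the extra evidence:
Enumerate both values of overloaded truck and weight by the priors:
  P(strain alarm | ¬structural fatigue) = 0.04*0.71 + 0.4624*0.29
        = 0.028400 + 0.134096 = 0.162496
Configurations with overloaded truck contribute 0.134096, so
  P(overloaded truck | strain alarm, ¬structural fatigue) = 0.134096 / 0.162496 ≈ 0.8252
With structural fatigue excluded, overloaded truck must carry more of the explanatory weight for the strain alarm.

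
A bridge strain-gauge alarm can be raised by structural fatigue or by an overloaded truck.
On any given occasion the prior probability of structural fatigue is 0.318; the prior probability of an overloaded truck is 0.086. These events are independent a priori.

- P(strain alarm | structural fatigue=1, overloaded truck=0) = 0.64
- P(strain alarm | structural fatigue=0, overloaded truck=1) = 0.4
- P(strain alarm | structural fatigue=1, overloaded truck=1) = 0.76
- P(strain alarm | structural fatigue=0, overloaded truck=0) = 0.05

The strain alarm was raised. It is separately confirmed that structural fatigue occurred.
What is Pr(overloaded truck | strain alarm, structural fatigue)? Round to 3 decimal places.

Pr(overloaded truck | strain alarm, structural fatigue) ≈ 0.101

P(strain alarm | structural fatigue) = 0.64·0.914 + 0.76·0.086 = 0.584960 + 0.065360 = 0.650320
Restricting to configurations with overloaded truck present: 0.76·0.086 = 0.065360.
Hence the posterior is 0.065360/0.650320 ≈ 0.101.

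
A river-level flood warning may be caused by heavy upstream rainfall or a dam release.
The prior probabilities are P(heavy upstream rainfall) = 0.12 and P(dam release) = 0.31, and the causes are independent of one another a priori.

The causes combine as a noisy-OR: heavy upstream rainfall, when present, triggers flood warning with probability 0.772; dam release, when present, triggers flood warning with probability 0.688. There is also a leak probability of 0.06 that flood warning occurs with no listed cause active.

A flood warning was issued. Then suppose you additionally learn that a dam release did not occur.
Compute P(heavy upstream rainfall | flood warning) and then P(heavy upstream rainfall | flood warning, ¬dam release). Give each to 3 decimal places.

P(heavy upstream rainfall | flood warning) ≈ 0.303; P(heavy upstream rainfall | flood warning, ¬dam release) ≈ 0.641

Under noisy-OR, P(flood warning | causes) = 1 − (1−0.06)·∏(1−qᵢ) over the active causes.
P(flood warning) = 0.06·0.88·0.69 + 0.70672·0.88·0.31 + 0.78568·0.12·0.69 + 0.933132·0.12·0.31 = 0.036432 + 0.192793 + 0.065054 + 0.034713 = 0.328992
The heavy upstream rainfall-present share is 0.065054 + 0.034713 = 0.099767.
Hence the posterior is 0.099767/0.328992 ≈ 0.303.

With the extra evidence:
Enumerate both values of heavy upstream rainfall and weight by the priors:
  P(flood warning | ¬dam release) = 0.06×0.88 + 0.78568×0.12
        = 0.052800 + 0.094282 = 0.147082
The terms with heavy upstream rainfall present sum to 0.094282, so
  P(heavy upstream rainfall | flood warning, ¬dam release) = 0.094282 / 0.147082 ≈ 0.641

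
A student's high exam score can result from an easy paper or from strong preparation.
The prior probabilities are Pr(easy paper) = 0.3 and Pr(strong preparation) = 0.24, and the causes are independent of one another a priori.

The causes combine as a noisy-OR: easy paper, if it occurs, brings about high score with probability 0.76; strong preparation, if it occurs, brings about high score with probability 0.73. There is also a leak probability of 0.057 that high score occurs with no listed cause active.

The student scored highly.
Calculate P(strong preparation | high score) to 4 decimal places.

Under noisy-OR, P(high score | causes) = 1 − (1−0.057)·∏(1−qᵢ) over the active causes.
By total probability over the 4 (easy paper, strong preparation) configurations:
  P(high score) = 0.057×0.7×0.76 + 0.74539×0.7×0.24 + 0.77368×0.3×0.76 + 0.938894×0.3×0.24
        = 0.030324 + 0.125226 + 0.176399 + 0.067600 = 0.399549
Keeping only the strong preparation-present terms gives 0.192826, so
  P(strong preparation | high score) = 0.192826 / 0.399549 ≈ 0.4826

P(strong preparation | high score) ≈ 0.4826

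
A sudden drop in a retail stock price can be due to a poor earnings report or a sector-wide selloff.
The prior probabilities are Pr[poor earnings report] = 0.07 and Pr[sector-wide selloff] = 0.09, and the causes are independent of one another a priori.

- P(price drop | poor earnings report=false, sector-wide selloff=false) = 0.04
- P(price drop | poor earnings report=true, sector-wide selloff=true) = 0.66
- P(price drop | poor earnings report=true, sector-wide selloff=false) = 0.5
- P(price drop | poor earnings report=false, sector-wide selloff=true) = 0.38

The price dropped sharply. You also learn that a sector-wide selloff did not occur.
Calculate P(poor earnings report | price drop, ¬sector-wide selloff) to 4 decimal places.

Enumerate both values of poor earnings report and weight by the priors:
  P(price drop | ¬sector-wide selloff) = 0.04·0.93 + 0.5·0.07
        = 0.037200 + 0.035000 = 0.072200
Configurations with poor earnings report contribute 0.035000, so
  P(poor earnings report | price drop, ¬sector-wide selloff) = 0.035000 / 0.072200 ≈ 0.4848

P(poor earnings report | price drop, ¬sector-wide selloff) ≈ 0.4848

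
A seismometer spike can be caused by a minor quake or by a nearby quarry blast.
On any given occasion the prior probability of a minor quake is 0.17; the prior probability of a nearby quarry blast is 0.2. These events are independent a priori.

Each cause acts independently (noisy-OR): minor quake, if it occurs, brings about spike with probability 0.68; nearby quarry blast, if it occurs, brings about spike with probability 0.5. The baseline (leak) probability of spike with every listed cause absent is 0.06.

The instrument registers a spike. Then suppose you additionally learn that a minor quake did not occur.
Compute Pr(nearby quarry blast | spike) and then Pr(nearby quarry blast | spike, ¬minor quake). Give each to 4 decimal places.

Under noisy-OR, P(spike | causes) = 1 − (1−0.06)·∏(1−qᵢ) over the active causes.
Sum P(spike|·) weighted by the priors over the 4 (minor quake, nearby quarry blast) configurations:
  P(spike) = 0.06×0.83×0.8 + 0.53×0.83×0.2 + 0.6992×0.17×0.8 + 0.8496×0.17×0.2
        = 0.039840 + 0.087980 + 0.095091 + 0.028886 = 0.251797
Configurations with nearby quarry blast contribute 0.116866, so
  P(nearby quarry blast | spike) = 0.116866 / 0.251797 ≈ 0.4641

Now also conditioning on minor quake≠true:
For the numerator, keep only nearby quarry blast=true terms: 0.53×0.2 = 0.106000
Normalizer over all consistent configurations: 0.06×0.8 + 0.53×0.2 = 0.154000
Posterior = 0.106000 / 0.154000 ≈ 0.6883

Pr(nearby quarry blast | spike) ≈ 0.4641; Pr(nearby quarry blast | spike, ¬minor quake) ≈ 0.6883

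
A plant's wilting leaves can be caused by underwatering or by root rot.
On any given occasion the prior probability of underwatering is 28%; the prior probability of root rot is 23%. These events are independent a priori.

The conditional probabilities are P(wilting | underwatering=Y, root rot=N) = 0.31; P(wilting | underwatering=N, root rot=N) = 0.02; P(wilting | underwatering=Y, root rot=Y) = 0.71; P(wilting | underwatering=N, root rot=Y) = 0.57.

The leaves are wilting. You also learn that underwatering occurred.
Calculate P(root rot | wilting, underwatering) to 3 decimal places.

Numerator (weight on configurations with root rot): 0.71·0.23 = 0.163300
Denominator P(wilting | underwatering): 0.31·0.77 + 0.71·0.23 = 0.402000
P(root rot | wilting, underwatering) = 0.163300/0.402000 ≈ 0.406

P(root rot | wilting, underwatering) ≈ 0.406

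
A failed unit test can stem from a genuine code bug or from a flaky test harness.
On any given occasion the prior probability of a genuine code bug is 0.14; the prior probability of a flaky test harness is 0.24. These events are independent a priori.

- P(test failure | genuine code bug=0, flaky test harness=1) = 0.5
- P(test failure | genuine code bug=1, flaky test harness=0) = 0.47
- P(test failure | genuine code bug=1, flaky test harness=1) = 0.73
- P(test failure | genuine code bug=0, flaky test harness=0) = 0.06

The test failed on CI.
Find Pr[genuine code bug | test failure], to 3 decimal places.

Pr[genuine code bug | test failure] ≈ 0.344

Numerator (weight on configurations with genuine code bug): 0.050008 + 0.024528 = 0.074536
Normalizer over all consistent configurations: 0.06*0.86*0.76 + 0.5*0.86*0.24 + 0.47*0.14*0.76 + 0.73*0.14*0.24 = 0.216952
P(genuine code bug | test failure) = 0.074536/0.216952 ≈ 0.344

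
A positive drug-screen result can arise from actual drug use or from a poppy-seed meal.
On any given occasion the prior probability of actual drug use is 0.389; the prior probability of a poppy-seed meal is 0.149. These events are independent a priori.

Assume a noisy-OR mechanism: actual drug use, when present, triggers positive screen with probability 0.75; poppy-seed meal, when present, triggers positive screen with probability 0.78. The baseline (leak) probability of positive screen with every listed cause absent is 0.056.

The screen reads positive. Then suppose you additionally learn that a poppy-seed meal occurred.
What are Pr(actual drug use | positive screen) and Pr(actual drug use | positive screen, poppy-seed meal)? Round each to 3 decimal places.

Under noisy-OR, P(positive screen | causes) = 1 − (1−0.056)·∏(1−qᵢ) over the active causes.
P(positive screen) = 0.056×0.611×0.851 + 0.79232×0.611×0.149 + 0.764×0.389×0.851 + 0.94808×0.389×0.149 = 0.029118 + 0.072132 + 0.252914 + 0.054952 = 0.409116
Of this, 0.307866 comes from 0.252914 + 0.054952 (the actual drug use=true cases).
Hence the posterior is 0.307866/0.409116 ≈ 0.753.

With the extra evidence:
P(positive screen | poppy-seed meal) = 0.79232·0.611 + 0.94808·0.389 = 0.484108 + 0.368803 = 0.852911
The actual drug use-present share is 0.94808·0.389 = 0.368803.
Hence the posterior is 0.368803/0.852911 ≈ 0.432.
This is intercausal reasoning (explaining away): once poppy-seed meal accounts for the positive screen, actual drug use becomes less likely.

Pr(actual drug use | positive screen) ≈ 0.753; Pr(actual drug use | positive screen, poppy-seed meal) ≈ 0.432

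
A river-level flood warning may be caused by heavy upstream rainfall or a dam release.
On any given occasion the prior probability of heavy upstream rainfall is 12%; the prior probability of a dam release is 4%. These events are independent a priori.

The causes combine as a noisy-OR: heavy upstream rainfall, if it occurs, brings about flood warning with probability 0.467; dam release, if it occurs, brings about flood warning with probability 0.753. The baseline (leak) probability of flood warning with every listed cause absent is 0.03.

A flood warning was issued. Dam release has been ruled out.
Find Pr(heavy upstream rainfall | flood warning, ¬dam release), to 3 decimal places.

Under noisy-OR, P(flood warning | causes) = 1 − (1−0.03)·∏(1−qᵢ) over the active causes.
P(flood warning | ¬dam release) = 0.03×0.88 + 0.48299×0.12 = 0.026400 + 0.057959 = 0.084359
Of this, 0.057959 comes from 0.48299×0.12 (the heavy upstream rainfall=true cases).
P(heavy upstream rainfall | flood warning, ¬dam release) = 0.057959 / 0.084359 ≈ 0.687

Pr(heavy upstream rainfall | flood warning, ¬dam release) ≈ 0.687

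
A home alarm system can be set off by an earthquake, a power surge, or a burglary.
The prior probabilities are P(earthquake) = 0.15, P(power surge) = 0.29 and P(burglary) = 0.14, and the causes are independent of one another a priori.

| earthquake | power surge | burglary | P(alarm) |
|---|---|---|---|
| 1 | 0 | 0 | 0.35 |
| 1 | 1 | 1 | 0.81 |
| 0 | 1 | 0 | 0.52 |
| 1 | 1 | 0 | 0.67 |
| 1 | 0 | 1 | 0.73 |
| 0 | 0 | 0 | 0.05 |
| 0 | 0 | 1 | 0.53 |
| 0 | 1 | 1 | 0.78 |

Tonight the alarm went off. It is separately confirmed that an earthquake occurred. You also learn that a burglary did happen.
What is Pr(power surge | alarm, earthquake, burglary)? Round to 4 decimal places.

Pr(power surge | alarm, earthquake, burglary) ≈ 0.3119

Sum P(alarm|·) weighted by the priors over both values of power surge:
  P(alarm | earthquake, burglary) = 0.73·0.71 + 0.81·0.29
        = 0.518300 + 0.234900 = 0.753200
Keeping only the power surge-present terms gives 0.234900, so
  P(power surge | alarm, earthquake, burglary) = 0.234900 / 0.753200 ≈ 0.3119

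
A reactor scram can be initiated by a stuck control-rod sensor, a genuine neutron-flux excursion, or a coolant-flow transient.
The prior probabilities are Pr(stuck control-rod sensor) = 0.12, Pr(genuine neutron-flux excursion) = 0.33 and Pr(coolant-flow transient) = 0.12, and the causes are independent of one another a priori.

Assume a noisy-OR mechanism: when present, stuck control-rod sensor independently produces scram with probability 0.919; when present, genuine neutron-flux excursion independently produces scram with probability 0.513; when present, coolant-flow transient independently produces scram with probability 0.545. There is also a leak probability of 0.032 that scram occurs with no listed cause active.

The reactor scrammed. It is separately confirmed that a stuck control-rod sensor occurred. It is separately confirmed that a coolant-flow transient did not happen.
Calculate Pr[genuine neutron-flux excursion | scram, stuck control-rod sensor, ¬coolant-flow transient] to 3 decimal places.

Pr[genuine neutron-flux excursion | scram, stuck control-rod sensor, ¬coolant-flow transient] ≈ 0.340

Under noisy-OR, P(scram | causes) = 1 − (1−0.032)·∏(1−qᵢ) over the active causes.
By total probability over both values of genuine neutron-flux excursion:
  P(scram | stuck control-rod sensor, ¬coolant-flow transient) = 0.921592·0.67 + 0.961815·0.33
        = 0.617467 + 0.317399 = 0.934866
The terms with genuine neutron-flux excursion present sum to 0.317399, so
  P(genuine neutron-flux excursion | scram, stuck control-rod sensor, ¬coolant-flow transient) = 0.317399 / 0.934866 ≈ 0.340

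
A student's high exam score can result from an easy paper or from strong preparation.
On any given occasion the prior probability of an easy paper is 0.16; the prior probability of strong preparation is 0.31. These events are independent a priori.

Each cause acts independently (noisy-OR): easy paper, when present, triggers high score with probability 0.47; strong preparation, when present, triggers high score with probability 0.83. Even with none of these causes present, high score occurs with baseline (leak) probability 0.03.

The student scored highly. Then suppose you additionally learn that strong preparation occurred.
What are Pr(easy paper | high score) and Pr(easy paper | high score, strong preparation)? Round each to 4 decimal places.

Pr(easy paper | high score) ≈ 0.2963; Pr(easy paper | high score, strong preparation) ≈ 0.1723

Under noisy-OR, P(high score | causes) = 1 − (1−0.03)·∏(1−qᵢ) over the active causes.
For the numerator, keep only easy paper=true terms: 0.053643 + 0.045265 = 0.098908
Denominator P(high score): 0.03×0.84×0.69 + 0.8351×0.84×0.31 + 0.4859×0.16×0.69 + 0.912603×0.16×0.31 = 0.333756
P(easy paper | high score) = 0.098908/0.333756 ≈ 0.2963

With the extra evidence:
Sum P(high score|·) weighted by the priors over both values of easy paper:
  P(high score | strong preparation) = 0.8351×0.84 + 0.912603×0.16
        = 0.701484 + 0.146016 = 0.847500
Configurations with easy paper contribute 0.146016, so
  P(easy paper | high score, strong preparation) = 0.146016 / 0.847500 ≈ 0.1723
The drop from 0.2963 to 0.1723 is the explaining-away (discounting) effect.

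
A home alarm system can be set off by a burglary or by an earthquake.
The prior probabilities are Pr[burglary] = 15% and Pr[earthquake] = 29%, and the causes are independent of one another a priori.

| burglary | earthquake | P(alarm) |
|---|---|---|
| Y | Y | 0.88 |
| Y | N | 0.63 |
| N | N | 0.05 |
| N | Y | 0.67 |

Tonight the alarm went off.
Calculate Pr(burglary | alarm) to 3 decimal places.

Pr(burglary | alarm) ≈ 0.350

P(alarm) = 0.05×0.85×0.71 + 0.67×0.85×0.29 + 0.63×0.15×0.71 + 0.88×0.15×0.29 = 0.030175 + 0.165155 + 0.067095 + 0.038280 = 0.300705
Of this, 0.105375 comes from 0.067095 + 0.038280 (the burglary=true cases).
P(burglary | alarm) = 0.105375 / 0.300705 ≈ 0.350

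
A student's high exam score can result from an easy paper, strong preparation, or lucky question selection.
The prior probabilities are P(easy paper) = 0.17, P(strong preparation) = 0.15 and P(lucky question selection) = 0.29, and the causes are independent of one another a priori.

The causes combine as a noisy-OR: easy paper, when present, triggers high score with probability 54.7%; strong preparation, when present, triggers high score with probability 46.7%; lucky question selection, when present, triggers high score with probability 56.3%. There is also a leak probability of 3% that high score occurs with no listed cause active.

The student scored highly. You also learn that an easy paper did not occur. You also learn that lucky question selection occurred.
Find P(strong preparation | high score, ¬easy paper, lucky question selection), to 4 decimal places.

P(strong preparation | high score, ¬easy paper, lucky question selection) ≈ 0.1917

Under noisy-OR, P(high score | causes) = 1 − (1−0.03)·∏(1−qᵢ) over the active causes.
For the numerator, keep only strong preparation=true terms: 0.774067·0.15 = 0.116110
The normalizing constant is 0.57611·0.85 + 0.774067·0.15 = 0.605804
Posterior = 0.116110 / 0.605804 ≈ 0.1917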